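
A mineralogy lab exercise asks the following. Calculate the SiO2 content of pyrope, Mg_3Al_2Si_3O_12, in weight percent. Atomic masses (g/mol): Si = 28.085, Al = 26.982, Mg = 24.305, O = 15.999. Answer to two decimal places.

44.71 wt%

M(Mg_3Al_2Si_3O_12) = 403.122 g/mol; M(SiO2) = 60.083 g/mol.
Moles SiO2 per formula unit = 3 Si ÷ 1 = 3.0000.
SiO2 fraction = (3.0000 × 60.083) / 403.122 = 180.249/403.122 = 0.4471.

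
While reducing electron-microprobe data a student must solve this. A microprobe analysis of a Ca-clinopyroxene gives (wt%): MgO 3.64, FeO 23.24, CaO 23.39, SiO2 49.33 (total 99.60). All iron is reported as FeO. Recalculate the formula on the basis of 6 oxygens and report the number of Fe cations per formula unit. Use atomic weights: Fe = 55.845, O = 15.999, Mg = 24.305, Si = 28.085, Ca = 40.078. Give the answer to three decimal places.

0.785 Fe apfu

MgO: 3.64/40.304 = 0.09031 mol → 0.09031 mol Mg, 0.09031 mol O.
FeO: 23.24/71.844 = 0.32348 mol → 0.32348 mol Fe, 0.32348 mol O.
CaO: 23.39/56.077 = 0.41711 mol → 0.41711 mol Ca, 0.41711 mol O.
SiO2: 49.33/60.083 = 0.82103 mol → 0.82103 mol Si, 1.64206 mol O.
Total oxygen = 2.47296 mol. Normalization factor = 6/2.47296 = 2.42624.
Fe per 6 O = 0.32348 × 2.42624 = 0.785.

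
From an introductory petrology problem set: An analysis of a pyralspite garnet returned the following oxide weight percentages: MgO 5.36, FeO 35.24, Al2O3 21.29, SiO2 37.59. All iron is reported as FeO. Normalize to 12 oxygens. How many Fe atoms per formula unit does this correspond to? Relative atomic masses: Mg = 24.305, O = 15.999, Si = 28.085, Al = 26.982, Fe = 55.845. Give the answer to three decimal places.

5.36 wt% MgO ÷ 40.304 g/mol = 0.13299 mol, giving 0.13299 Mg and 0.13299 O.
35.24 wt% FeO ÷ 71.844 g/mol = 0.49051 mol, giving 0.49051 Fe and 0.49051 O.
21.29 wt% Al2O3 ÷ 101.961 g/mol = 0.20881 mol, giving 0.41762 Al and 0.62643 O.
37.59 wt% SiO2 ÷ 60.083 g/mol = 0.62563 mol, giving 0.62563 Si and 1.25126 O.
Oxygen sums to 2.50119; scaling by 12/2.50119 = 4.79772 puts the formula on 12 O.
Fe: 0.49051 × 4.79772 = 2.353 atoms per formula unit.

2.353 Fe apfu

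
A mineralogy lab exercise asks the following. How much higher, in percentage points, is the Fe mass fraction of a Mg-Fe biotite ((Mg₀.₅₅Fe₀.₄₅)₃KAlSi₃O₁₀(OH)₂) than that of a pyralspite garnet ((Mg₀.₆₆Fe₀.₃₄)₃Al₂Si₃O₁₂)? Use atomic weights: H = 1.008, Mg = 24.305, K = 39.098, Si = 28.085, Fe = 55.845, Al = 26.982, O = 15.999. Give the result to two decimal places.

Fe in (Mg₀.₅₅Fe₀.₄₅)₃KAlSi₃O₁₀(OH)₂: molar mass 459.833 g/mol; 1.35×55.845 = 75.391 g → 16.40 wt%.
Fe in (Mg₀.₆₆Fe₀.₃₄)₃Al₂Si₃O₁₂: molar mass 435.293 g/mol; 1.02×55.845 = 56.962 g → 13.09 wt%.
Difference = 16.40 − 13.09 = 3.31 percentage points.

3.31 percentage points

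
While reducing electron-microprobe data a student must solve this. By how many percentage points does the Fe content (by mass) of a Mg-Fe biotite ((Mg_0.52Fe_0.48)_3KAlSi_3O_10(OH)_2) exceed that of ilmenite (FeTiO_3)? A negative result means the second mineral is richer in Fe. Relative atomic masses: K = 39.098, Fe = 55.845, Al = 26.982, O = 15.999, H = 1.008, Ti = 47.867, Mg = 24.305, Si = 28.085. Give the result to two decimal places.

Fe in (Mg_0.52Fe_0.48)_3KAlSi_3O_10(OH)_2: molar mass 462.672 g/mol; 1.44×55.845 = 80.417 g → 17.38 wt%.
Fe in FeTiO_3: molar mass 151.709 g/mol; 1×55.845 = 55.845 g → 36.81 wt%.
Difference = 17.38 − 36.81 = -19.43 percentage points.

-19.43 percentage points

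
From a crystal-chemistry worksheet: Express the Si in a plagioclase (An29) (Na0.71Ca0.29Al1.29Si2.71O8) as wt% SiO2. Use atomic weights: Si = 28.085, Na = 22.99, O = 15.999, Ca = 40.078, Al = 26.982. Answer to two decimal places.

61.02 wt%

M(Na0.71Ca0.29Al1.29Si2.71O8) = 266.855 g/mol; M(SiO2) = 60.083 g/mol.
Moles SiO2 per formula unit = 2.71 Si ÷ 1 = 2.7100.
SiO2 fraction = (2.7100 × 60.083) / 266.855 = 162.825/266.855 = 0.6102.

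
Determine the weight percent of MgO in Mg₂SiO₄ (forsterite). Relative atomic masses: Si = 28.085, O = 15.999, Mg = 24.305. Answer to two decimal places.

57.29 wt%

Formula mass = 140.691 g/mol.
2 Mg → 2.0000 mol MgO per formula unit; M(MgO) = 40.304, so MgO mass = 80.608 g.
80.608/140.691 × 100 = 57.29 wt%.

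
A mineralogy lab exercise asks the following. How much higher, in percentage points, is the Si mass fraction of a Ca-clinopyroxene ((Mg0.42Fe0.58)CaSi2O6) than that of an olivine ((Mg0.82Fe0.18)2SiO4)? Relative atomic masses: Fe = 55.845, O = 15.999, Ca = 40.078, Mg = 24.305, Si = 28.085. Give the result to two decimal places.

Si in (Mg0.42Fe0.58)CaSi2O6: molar mass 234.840 g/mol; 2×28.085 = 56.170 g → 23.92 wt%.
Si in (Mg0.82Fe0.18)2SiO4: molar mass 152.045 g/mol; 1×28.085 = 28.085 g → 18.47 wt%.
Difference = 23.92 − 18.47 = 5.45 percentage points.

5.45 percentage points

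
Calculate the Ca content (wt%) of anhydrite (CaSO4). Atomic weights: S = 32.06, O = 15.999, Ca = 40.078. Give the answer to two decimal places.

29.44 wt%

Molar mass of CaSO4: 1·40.078 + 1·32.06 + 4·15.999 = 136.134 g/mol.
Mass of Ca per formula unit: 1 × 40.078 = 40.078 g.
Weight fraction Ca = 40.078 / 136.134 = 0.2944.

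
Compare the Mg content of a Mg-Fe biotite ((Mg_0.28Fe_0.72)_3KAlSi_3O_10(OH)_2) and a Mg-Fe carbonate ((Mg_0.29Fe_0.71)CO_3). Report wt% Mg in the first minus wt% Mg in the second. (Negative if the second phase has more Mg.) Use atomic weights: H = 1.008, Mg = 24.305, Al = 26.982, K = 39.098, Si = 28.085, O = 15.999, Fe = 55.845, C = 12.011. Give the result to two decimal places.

Mg in (Mg_0.28Fe_0.72)_3KAlSi_3O_10(OH)_2: molar mass 485.380 g/mol; 0.84×24.305 = 20.416 g → 4.21 wt%.
Mg in (Mg_0.29Fe_0.71)CO_3: molar mass 106.706 g/mol; 0.29×24.305 = 7.048 g → 6.61 wt%.
Difference = 4.21 − 6.61 = -2.40 percentage points.

-2.40 percentage points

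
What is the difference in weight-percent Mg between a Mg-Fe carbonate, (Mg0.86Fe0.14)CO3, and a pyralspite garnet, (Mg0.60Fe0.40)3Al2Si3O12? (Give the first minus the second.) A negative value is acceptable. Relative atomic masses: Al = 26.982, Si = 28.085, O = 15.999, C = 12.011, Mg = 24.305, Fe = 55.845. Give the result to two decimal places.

Mg in (Mg0.86Fe0.14)CO3: molar mass 88.729 g/mol; 0.86×24.305 = 20.902 g → 23.56 wt%.
Mg in (Mg0.60Fe0.40)3Al2Si3O12: molar mass 440.970 g/mol; 1.80×24.305 = 43.749 g → 9.92 wt%.
Difference = 23.56 − 9.92 = 13.64 percentage points.

13.64 percentage points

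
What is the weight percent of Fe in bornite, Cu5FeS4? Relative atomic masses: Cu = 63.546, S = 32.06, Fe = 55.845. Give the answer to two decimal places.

11.13 wt%

Formula mass = 5*63.546 + 1*55.845 + 4*32.06 = 501.815 g/mol, of which 55.845 g is Fe.
So Fe makes up 55.845/501.815 = 0.1113 of the mass, i.e. 11.13%.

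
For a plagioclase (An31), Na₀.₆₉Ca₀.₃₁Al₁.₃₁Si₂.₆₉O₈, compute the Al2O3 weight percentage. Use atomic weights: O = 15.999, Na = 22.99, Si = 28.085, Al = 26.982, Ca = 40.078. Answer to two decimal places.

Formula mass = 267.174 g/mol.
1.31 Al → 0.6550 mol Al2O3 per formula unit; M(Al2O3) = 101.961, so Al2O3 mass = 66.784 g.
66.784/267.174 × 100 = 25.00 wt%.

25.00 wt%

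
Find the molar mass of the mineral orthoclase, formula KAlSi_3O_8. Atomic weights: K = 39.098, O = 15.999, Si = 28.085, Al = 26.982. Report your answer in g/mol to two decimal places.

The formula mass is the sum 1(39.098) + 1(26.982) + 3(28.085) + 8(15.999).

278.33 g/mol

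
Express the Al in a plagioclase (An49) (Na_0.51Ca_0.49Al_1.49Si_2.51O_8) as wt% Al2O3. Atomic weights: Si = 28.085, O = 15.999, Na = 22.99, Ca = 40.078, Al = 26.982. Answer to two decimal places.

Formula mass = 270.052 g/mol.
1.49 Al → 0.7450 mol Al2O3 per formula unit; M(Al2O3) = 101.961, so Al2O3 mass = 75.961 g.
75.961/270.052 × 100 = 28.13 wt%.

28.13 wt%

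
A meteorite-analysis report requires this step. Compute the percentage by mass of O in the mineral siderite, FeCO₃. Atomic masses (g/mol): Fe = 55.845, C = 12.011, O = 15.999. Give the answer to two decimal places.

41.43 mass %

Molar mass of FeCO₃: 1*55.845 + 1*12.011 + 3*15.999 = 115.853 g/mol.
Mass of O per formula unit: 3 × 15.999 = 47.997 g.
Weight fraction O = 47.997 / 115.853 = 0.4143.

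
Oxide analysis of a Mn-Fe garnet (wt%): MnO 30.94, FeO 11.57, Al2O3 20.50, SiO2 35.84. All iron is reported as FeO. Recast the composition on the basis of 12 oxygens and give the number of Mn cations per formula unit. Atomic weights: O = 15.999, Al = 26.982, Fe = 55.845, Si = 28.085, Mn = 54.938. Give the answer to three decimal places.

2.187 Mn apfu

30.94 wt% MnO ÷ 70.937 g/mol = 0.43616 mol, giving 0.43616 Mn and 0.43616 O.
11.57 wt% FeO ÷ 71.844 g/mol = 0.16104 mol, giving 0.16104 Fe and 0.16104 O.
20.50 wt% Al2O3 ÷ 101.961 g/mol = 0.20106 mol, giving 0.40212 Al and 0.60318 O.
35.84 wt% SiO2 ÷ 60.083 g/mol = 0.59651 mol, giving 0.59651 Si and 1.19302 O.
Oxygen sums to 2.39340; scaling by 12/2.39340 = 5.01379 puts the formula on 12 O.
Mn: 0.43616 × 5.01379 = 2.187 atoms per formula unit.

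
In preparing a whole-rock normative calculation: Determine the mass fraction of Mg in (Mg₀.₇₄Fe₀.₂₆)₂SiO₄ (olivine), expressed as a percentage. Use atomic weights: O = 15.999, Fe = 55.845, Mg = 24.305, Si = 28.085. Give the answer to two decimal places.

Formula mass = 1.48*24.305 + 0.52*55.845 + 1*28.085 + 4*15.999 = 157.092 g/mol, of which 35.971 g is Mg.
So Mg makes up 35.971/157.092 = 0.2290 of the mass, i.e. 22.90%.

22.90 mass %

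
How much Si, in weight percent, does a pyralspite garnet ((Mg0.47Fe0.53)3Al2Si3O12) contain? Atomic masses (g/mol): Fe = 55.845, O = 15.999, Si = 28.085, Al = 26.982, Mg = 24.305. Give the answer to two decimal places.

18.59 weight percent

M((Mg0.47Fe0.53)3Al2Si3O12) = 453.271 g/mol.
Si contributes 3 × 28.085 = 84.255 g per mole.
84.255/453.271 = 0.1859 → 18.59%.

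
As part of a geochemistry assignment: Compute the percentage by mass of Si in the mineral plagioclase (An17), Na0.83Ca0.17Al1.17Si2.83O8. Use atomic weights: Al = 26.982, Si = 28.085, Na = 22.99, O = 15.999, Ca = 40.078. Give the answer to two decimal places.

Formula mass = 0.83*22.99 + 0.17*40.078 + 1.17*26.982 + 2.83*28.085 + 8*15.999 = 264.936 g/mol, of which 79.481 g is Si.
So Si makes up 79.481/264.936 = 0.3000 of the mass, i.e. 30.00%.

30.00 wt%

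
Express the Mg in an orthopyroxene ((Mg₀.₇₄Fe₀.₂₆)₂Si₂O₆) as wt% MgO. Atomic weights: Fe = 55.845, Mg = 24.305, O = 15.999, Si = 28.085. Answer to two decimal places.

Molar mass of (Mg₀.₇₄Fe₀.₂₆)₂Si₂O₆ = 1.48*24.305 + 0.52*55.845 + 2*28.085 + 6*15.999 = 217.175 g/mol.
Each formula unit contains 1.48 Mg, equivalent to 1.48/1 = 1.4800 mol MgO.
M(MgO) = 1×24.305 + 1×15.999 = 40.304 g/mol.
Mass of MgO per formula unit = 1.4800 × 40.304 = 59.650 g.
MgO wt% = 59.650 / 217.175 × 100 = 27.47%.

27.47 wt%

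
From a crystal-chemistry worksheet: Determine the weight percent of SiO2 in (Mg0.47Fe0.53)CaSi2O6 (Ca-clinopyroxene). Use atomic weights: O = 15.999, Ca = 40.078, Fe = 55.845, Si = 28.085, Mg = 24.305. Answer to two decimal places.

Formula mass = 233.263 g/mol.
2 Si → 2.0000 mol SiO2 per formula unit; M(SiO2) = 60.083, so SiO2 mass = 120.166 g.
120.166/233.263 × 100 = 51.52 wt%.

51.52 wt%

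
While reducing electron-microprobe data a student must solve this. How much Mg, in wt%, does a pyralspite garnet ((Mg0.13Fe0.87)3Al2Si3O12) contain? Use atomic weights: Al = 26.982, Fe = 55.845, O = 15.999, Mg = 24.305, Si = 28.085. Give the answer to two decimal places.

M((Mg0.13Fe0.87)3Al2Si3O12) = 485.441 g/mol.
Mg contributes 0.39 × 24.305 = 9.479 g per mole.
9.479/485.441 = 0.0195 → 1.95%.

1.95 wt%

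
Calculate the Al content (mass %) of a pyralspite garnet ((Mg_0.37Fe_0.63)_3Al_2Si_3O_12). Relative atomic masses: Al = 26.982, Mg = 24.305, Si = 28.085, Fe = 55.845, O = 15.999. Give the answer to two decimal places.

Formula mass = 1.11*24.305 + 1.89*55.845 + 2*26.982 + 3*28.085 + 12*15.999 = 462.733 g/mol, of which 53.964 g is Al.
So Al makes up 53.964/462.733 = 0.1166 of the mass, i.e. 11.66%.

11.66 mass %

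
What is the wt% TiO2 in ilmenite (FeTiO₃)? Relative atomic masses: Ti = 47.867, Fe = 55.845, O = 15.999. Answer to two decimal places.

52.64 wt%

Molar mass of FeTiO₃ = 1×55.845 + 1×47.867 + 3×15.999 = 151.709 g/mol.
Each formula unit contains 1 Ti, equivalent to 1/1 = 1.0000 mol TiO2.
M(TiO2) = 1×47.867 + 2×15.999 = 79.865 g/mol.
Mass of TiO2 per formula unit = 1.0000 × 79.865 = 79.865 g.
TiO2 wt% = 79.865 / 151.709 × 100 = 52.64%.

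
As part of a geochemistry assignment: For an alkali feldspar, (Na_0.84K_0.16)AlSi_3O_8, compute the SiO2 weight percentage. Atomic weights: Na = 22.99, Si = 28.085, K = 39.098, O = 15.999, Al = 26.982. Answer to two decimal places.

68.07 wt%

Molar mass of (Na_0.84K_0.16)AlSi_3O_8 = 0.84·22.99 + 0.16·39.098 + 1·26.982 + 3·28.085 + 8·15.999 = 264.796 g/mol.
Each formula unit contains 3 Si, equivalent to 3/1 = 3.0000 mol SiO2.
M(SiO2) = 1×28.085 + 2×15.999 = 60.083 g/mol.
Mass of SiO2 per formula unit = 3.0000 × 60.083 = 180.249 g.
SiO2 wt% = 180.249 / 264.796 × 100 = 68.07%.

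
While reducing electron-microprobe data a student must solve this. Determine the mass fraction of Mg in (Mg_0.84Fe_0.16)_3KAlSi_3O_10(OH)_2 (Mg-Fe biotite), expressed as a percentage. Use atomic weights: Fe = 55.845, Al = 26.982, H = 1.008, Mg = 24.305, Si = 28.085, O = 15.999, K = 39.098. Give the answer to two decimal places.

14.17 weight percent

Formula mass = 2.52×24.305 + 0.48×55.845 + 1×39.098 + 1×26.982 + 3×28.085 + 12×15.999 + 2×1.008 = 432.393 g/mol, of which 61.249 g is Mg.
So Mg makes up 61.249/432.393 = 0.1417 of the mass, i.e. 14.17%.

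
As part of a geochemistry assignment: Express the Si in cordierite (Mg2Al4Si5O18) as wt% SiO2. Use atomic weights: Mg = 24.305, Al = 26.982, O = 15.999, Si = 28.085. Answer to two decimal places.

51.36 wt%

M(Mg2Al4Si5O18) = 584.945 g/mol; M(SiO2) = 60.083 g/mol.
Moles SiO2 per formula unit = 5 Si ÷ 1 = 5.0000.
SiO2 fraction = (5.0000 × 60.083) / 584.945 = 300.415/584.945 = 0.5136.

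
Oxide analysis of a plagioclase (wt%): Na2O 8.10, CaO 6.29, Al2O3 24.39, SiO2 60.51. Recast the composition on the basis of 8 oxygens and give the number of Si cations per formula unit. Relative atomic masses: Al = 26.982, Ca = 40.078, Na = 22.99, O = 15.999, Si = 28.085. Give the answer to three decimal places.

2.708 Si apfu

8.10 wt% Na2O ÷ 61.979 g/mol = 0.13069 mol, giving 0.26138 Na and 0.13069 O.
6.29 wt% CaO ÷ 56.077 g/mol = 0.11217 mol, giving 0.11217 Ca and 0.11217 O.
24.39 wt% Al2O3 ÷ 101.961 g/mol = 0.23921 mol, giving 0.47842 Al and 0.71763 O.
60.51 wt% SiO2 ÷ 60.083 g/mol = 1.00711 mol, giving 1.00711 Si and 2.01422 O.
Oxygen sums to 2.97471; scaling by 8/2.97471 = 2.68934 puts the formula on 8 O.
Si: 1.00711 × 2.68934 = 2.708 atoms per formula unit.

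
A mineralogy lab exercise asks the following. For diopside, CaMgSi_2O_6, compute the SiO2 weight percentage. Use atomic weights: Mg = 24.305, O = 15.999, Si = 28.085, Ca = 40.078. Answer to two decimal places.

Formula mass = 216.547 g/mol.
2 Si → 2.0000 mol SiO2 per formula unit; M(SiO2) = 60.083, so SiO2 mass = 120.166 g.
120.166/216.547 × 100 = 55.49 wt%.

55.49 wt%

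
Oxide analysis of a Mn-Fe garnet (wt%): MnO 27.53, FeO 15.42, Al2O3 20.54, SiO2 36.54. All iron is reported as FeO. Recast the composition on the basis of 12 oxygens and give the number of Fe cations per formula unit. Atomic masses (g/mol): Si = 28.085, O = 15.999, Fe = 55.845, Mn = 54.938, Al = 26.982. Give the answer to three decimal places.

1.063 Fe apfu

MnO: 27.53/70.937 = 0.38809 mol → 0.38809 mol Mn, 0.38809 mol O.
FeO: 15.42/71.844 = 0.21463 mol → 0.21463 mol Fe, 0.21463 mol O.
Al2O3: 20.54/101.961 = 0.20145 mol → 0.40290 mol Al, 0.60435 mol O.
SiO2: 36.54/60.083 = 0.60816 mol → 0.60816 mol Si, 1.21632 mol O.
Total oxygen = 2.42339 mol. Normalization factor = 12/2.42339 = 4.95174.
Fe per 12 O = 0.21463 × 4.95174 = 1.063.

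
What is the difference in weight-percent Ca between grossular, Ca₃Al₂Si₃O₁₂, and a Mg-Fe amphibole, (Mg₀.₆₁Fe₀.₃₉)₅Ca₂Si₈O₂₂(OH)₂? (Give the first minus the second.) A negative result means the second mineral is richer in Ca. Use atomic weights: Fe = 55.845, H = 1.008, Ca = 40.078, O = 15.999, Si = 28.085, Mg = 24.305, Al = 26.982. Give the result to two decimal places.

First mineral: 120.234 g Ca in 450.441 g formula = 26.69 wt% Ca.
Second mineral: 80.156 g Ca in 873.856 g formula = 9.17 wt% Ca.
26.69% − 9.17% gives a difference of 17.52 percentage points.

17.52 percentage points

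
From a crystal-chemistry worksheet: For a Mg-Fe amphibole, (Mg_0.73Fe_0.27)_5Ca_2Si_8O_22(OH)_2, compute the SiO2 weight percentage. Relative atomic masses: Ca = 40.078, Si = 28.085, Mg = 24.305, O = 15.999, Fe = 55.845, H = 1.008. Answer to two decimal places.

Molar mass of (Mg_0.73Fe_0.27)_5Ca_2Si_8O_22(OH)_2 = 3.65*24.305 + 1.35*55.845 + 2*40.078 + 8*28.085 + 24*15.999 + 2*1.008 = 854.932 g/mol.
Each formula unit contains 8 Si, equivalent to 8/1 = 8.0000 mol SiO2.
M(SiO2) = 1×28.085 + 2×15.999 = 60.083 g/mol.
Mass of SiO2 per formula unit = 8.0000 × 60.083 = 480.664 g.
SiO2 wt% = 480.664 / 854.932 × 100 = 56.22%.

56.22 wt%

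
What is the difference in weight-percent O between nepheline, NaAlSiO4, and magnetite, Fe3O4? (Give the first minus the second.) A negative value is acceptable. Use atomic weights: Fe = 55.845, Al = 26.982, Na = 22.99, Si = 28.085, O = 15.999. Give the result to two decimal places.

17.41 percentage points

M(NaAlSiO4) = 142.053 g/mol, so wt% O = 63.996/142.053 × 100 = 45.05%.
M(Fe3O4) = 231.531 g/mol, so wt% O = 63.996/231.531 × 100 = 27.64%.
45.05 − 27.64 = 17.41 pp.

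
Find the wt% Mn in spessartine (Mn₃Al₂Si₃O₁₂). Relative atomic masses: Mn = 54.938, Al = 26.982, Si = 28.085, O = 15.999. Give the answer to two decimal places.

33.29 weight percent

Molar mass of Mn₃Al₂Si₃O₁₂: 3·54.938 + 2·26.982 + 3·28.085 + 12·15.999 = 495.021 g/mol.
Mass of Mn per formula unit: 3 × 54.938 = 164.814 g.
Weight fraction Mn = 164.814 / 495.021 = 0.3329.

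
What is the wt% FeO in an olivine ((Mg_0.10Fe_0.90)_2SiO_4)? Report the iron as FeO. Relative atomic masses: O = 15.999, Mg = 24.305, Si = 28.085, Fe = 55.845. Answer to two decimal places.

Formula mass = 197.463 g/mol.
1.80 Fe → 1.8000 mol FeO per formula unit; M(FeO) = 71.844, so FeO mass = 129.319 g.
129.319/197.463 × 100 = 65.49 wt%.

65.49 wt%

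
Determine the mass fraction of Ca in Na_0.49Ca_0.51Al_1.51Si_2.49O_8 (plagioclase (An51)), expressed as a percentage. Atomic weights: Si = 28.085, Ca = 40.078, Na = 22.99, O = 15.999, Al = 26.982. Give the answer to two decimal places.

7.56 mass %

M(Na_0.49Ca_0.51Al_1.51Si_2.49O_8) = 270.371 g/mol.
Ca contributes 0.51 × 40.078 = 20.440 g per mole.
20.440/270.371 = 0.0756 → 7.56%.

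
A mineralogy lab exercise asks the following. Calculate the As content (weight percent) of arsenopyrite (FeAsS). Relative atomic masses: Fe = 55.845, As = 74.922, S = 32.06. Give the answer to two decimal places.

Molar mass of FeAsS: 1*55.845 + 1*74.922 + 1*32.06 = 162.827 g/mol.
Mass of As per formula unit: 1 × 74.922 = 74.922 g.
Weight fraction As = 74.922 / 162.827 = 0.4601.

46.01 weight percent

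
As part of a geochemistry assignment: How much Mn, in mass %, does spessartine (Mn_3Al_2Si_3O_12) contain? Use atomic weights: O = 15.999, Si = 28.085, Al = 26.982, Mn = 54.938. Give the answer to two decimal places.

33.29 mass %

Formula mass = 3*54.938 + 2*26.982 + 3*28.085 + 12*15.999 = 495.021 g/mol, of which 164.814 g is Mn.
So Mn makes up 164.814/495.021 = 0.3329 of the mass, i.e. 33.29%.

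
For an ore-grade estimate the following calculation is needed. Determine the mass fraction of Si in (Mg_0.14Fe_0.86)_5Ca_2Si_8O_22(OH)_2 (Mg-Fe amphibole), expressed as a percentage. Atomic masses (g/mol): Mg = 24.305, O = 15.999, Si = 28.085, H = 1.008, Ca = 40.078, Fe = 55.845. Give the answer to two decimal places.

M((Mg_0.14Fe_0.86)_5Ca_2Si_8O_22(OH)_2) = 947.975 g/mol.
Si contributes 8 × 28.085 = 224.680 g per mole.
224.680/947.975 = 0.2370 → 23.70%.

23.70 mass %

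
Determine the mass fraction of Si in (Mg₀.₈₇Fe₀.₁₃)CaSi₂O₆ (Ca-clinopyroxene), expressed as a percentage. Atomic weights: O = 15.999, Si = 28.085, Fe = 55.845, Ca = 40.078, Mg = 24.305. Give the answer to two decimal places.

25.46 wt%

Formula mass = 0.87·24.305 + 0.13·55.845 + 1·40.078 + 2·28.085 + 6·15.999 = 220.647 g/mol, of which 56.170 g is Si.
So Si makes up 56.170/220.647 = 0.2546 of the mass, i.e. 25.46%.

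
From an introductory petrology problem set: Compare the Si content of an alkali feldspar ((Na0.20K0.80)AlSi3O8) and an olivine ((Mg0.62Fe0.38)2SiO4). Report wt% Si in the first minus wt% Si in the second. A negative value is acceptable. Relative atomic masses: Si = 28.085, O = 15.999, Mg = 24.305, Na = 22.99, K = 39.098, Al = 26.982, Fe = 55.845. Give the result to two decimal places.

13.57 percentage points

Si in (Na0.20K0.80)AlSi3O8: molar mass 275.105 g/mol; 3×28.085 = 84.255 g → 30.63 wt%.
Si in (Mg0.62Fe0.38)2SiO4: molar mass 164.661 g/mol; 1×28.085 = 28.085 g → 17.06 wt%.
Difference = 30.63 − 17.06 = 13.57 percentage points.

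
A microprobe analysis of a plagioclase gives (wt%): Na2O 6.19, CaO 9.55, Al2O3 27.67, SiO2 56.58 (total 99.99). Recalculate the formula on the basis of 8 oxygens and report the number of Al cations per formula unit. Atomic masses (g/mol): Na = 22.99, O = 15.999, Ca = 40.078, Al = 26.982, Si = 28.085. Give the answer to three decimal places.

1.463 Al apfu

6.19 wt% Na2O ÷ 61.979 g/mol = 0.09987 mol, giving 0.19974 Na and 0.09987 O.
9.55 wt% CaO ÷ 56.077 g/mol = 0.17030 mol, giving 0.17030 Ca and 0.17030 O.
27.67 wt% Al2O3 ÷ 101.961 g/mol = 0.27138 mol, giving 0.54276 Al and 0.81414 O.
56.58 wt% SiO2 ÷ 60.083 g/mol = 0.94170 mol, giving 0.94170 Si and 1.88340 O.
Oxygen sums to 2.96771; scaling by 8/2.96771 = 2.69568 puts the formula on 8 O.
Al: 0.54276 × 2.69568 = 1.463 atoms per formula unit.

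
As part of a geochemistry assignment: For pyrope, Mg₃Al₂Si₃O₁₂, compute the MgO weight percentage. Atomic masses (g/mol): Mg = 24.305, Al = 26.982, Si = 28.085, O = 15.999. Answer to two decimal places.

Molar mass of Mg₃Al₂Si₃O₁₂ = 3·24.305 + 2·26.982 + 3·28.085 + 12·15.999 = 403.122 g/mol.
Each formula unit contains 3 Mg, equivalent to 3/1 = 3.0000 mol MgO.
M(MgO) = 1×24.305 + 1×15.999 = 40.304 g/mol.
Mass of MgO per formula unit = 3.0000 × 40.304 = 120.912 g.
MgO wt% = 120.912 / 403.122 × 100 = 29.99%.

29.99 wt%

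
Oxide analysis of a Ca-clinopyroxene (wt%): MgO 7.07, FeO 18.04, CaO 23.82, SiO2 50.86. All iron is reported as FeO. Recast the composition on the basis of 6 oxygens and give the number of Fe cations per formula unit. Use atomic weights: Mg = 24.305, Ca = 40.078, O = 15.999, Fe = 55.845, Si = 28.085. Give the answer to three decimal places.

MgO: 7.07/40.304 = 0.17542 mol → 0.17542 mol Mg, 0.17542 mol O.
FeO: 18.04/71.844 = 0.25110 mol → 0.25110 mol Fe, 0.25110 mol O.
CaO: 23.82/56.077 = 0.42477 mol → 0.42477 mol Ca, 0.42477 mol O.
SiO2: 50.86/60.083 = 0.84650 mol → 0.84650 mol Si, 1.69300 mol O.
Total oxygen = 2.54429 mol. Normalization factor = 6/2.54429 = 2.35822.
Fe per 6 O = 0.25110 × 2.35822 = 0.592.

0.592 Fe apfu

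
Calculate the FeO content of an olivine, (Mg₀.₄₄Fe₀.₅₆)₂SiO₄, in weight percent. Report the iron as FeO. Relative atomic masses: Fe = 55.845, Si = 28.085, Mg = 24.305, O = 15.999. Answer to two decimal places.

M((Mg₀.₄₄Fe₀.₅₆)₂SiO₄) = 176.016 g/mol; M(FeO) = 71.844 g/mol.
Moles FeO per formula unit = 1.12 Fe ÷ 1 = 1.1200.
FeO fraction = (1.1200 × 71.844) / 176.016 = 80.465/176.016 = 0.4571.

45.71 wt%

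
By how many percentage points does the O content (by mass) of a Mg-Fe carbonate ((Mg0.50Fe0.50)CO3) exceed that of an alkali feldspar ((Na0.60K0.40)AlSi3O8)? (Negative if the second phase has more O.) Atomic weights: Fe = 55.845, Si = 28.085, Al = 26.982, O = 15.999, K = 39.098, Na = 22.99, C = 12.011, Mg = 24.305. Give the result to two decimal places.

0.32 percentage points

M((Mg0.50Fe0.50)CO3) = 100.083 g/mol, so wt% O = 47.997/100.083 × 100 = 47.96%.
M((Na0.60K0.40)AlSi3O8) = 268.662 g/mol, so wt% O = 127.992/268.662 × 100 = 47.64%.
47.96 − 47.64 = 0.32 pp.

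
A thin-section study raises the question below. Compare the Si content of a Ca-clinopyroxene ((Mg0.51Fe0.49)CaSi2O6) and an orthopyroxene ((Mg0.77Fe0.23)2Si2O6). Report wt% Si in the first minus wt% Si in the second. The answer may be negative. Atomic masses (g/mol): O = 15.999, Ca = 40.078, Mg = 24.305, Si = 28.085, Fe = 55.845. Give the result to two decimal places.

Si in (Mg0.51Fe0.49)CaSi2O6: molar mass 232.002 g/mol; 2×28.085 = 56.170 g → 24.21 wt%.
Si in (Mg0.77Fe0.23)2Si2O6: molar mass 215.282 g/mol; 2×28.085 = 56.170 g → 26.09 wt%.
Difference = 24.21 − 26.09 = -1.88 percentage points.

-1.88 percentage points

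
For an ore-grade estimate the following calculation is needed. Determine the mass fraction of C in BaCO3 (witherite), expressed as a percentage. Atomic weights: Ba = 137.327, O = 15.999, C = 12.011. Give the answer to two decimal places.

6.09 mass %

Molar mass of BaCO3: 1*137.327 + 1*12.011 + 3*15.999 = 197.335 g/mol.
Mass of C per formula unit: 1 × 12.011 = 12.011 g.
Weight fraction C = 12.011 / 197.335 = 0.0609.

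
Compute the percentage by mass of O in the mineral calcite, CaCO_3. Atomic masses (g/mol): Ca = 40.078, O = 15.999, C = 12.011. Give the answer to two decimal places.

M(CaCO_3) = 100.086 g/mol.
O contributes 3 × 15.999 = 47.997 g per mole.
47.997/100.086 = 0.4796 → 47.96%.

47.96 mass %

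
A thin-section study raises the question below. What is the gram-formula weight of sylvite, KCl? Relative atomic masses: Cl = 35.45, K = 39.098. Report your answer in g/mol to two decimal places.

74.55 g/mol

The formula mass is the sum 1(39.098) + 1(35.45).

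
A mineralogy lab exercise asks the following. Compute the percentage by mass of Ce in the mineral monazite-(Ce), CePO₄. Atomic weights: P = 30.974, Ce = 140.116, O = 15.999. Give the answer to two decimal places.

M(CePO₄) = 235.086 g/mol.
Ce contributes 1 × 140.116 = 140.116 g per mole.
140.116/235.086 = 0.5960 → 59.60%.

59.60 mass %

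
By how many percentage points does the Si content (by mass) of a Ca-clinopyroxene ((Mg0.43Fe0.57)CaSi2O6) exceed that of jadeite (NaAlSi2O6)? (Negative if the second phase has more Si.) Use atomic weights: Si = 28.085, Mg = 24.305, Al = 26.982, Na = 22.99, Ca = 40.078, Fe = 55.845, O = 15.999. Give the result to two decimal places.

-3.84 percentage points

Si in (Mg0.43Fe0.57)CaSi2O6: molar mass 234.525 g/mol; 2×28.085 = 56.170 g → 23.95 wt%.
Si in NaAlSi2O6: molar mass 202.136 g/mol; 2×28.085 = 56.170 g → 27.79 wt%.
Difference = 23.95 − 27.79 = -3.84 percentage points.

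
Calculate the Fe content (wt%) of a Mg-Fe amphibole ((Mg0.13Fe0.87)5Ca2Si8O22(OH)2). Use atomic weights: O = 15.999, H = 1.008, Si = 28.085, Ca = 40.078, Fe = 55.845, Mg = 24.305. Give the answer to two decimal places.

25.58 wt%

Formula mass = 0.65·24.305 + 4.35·55.845 + 2·40.078 + 8·28.085 + 24·15.999 + 2·1.008 = 949.552 g/mol, of which 242.926 g is Fe.
So Fe makes up 242.926/949.552 = 0.2558 of the mass, i.e. 25.58%.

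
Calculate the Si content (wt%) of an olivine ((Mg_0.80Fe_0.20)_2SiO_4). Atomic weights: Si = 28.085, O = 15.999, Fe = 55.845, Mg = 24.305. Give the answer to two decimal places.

18.32 wt%

Molar mass of (Mg_0.80Fe_0.20)_2SiO_4: 1.60*24.305 + 0.40*55.845 + 1*28.085 + 4*15.999 = 153.307 g/mol.
Mass of Si per formula unit: 1 × 28.085 = 28.085 g.
Weight fraction Si = 28.085 / 153.307 = 0.1832.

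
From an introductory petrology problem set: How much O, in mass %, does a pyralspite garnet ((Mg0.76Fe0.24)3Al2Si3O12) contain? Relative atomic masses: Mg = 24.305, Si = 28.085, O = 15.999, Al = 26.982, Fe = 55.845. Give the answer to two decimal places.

Molar mass of (Mg0.76Fe0.24)3Al2Si3O12: 2.28·24.305 + 0.72·55.845 + 2·26.982 + 3·28.085 + 12·15.999 = 425.831 g/mol.
Mass of O per formula unit: 12 × 15.999 = 191.988 g.
Weight fraction O = 191.988 / 425.831 = 0.4509.

45.09 mass %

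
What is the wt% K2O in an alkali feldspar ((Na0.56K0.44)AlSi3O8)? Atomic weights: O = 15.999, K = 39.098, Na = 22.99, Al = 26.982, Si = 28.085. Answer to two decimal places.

M((Na0.56K0.44)AlSi3O8) = 269.307 g/mol; M(K2O) = 94.195 g/mol.
Moles K2O per formula unit = 0.44 K ÷ 2 = 0.2200.
K2O fraction = (0.2200 × 94.195) / 269.307 = 20.723/269.307 = 0.0769.

7.69 wt%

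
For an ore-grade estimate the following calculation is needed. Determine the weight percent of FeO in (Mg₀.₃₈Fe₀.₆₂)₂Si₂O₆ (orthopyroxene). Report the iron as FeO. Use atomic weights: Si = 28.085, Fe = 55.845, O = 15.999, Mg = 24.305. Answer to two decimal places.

Formula mass = 239.884 g/mol.
1.24 Fe → 1.2400 mol FeO per formula unit; M(FeO) = 71.844, so FeO mass = 89.087 g.
89.087/239.884 × 100 = 37.14 wt%.

37.14 wt%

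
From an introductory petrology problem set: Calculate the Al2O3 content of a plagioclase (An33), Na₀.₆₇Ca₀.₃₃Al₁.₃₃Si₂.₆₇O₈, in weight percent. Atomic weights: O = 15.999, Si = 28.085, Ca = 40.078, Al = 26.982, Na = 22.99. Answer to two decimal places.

25.35 wt%

Molar mass of Na₀.₆₇Ca₀.₃₃Al₁.₃₃Si₂.₆₇O₈ = 0.67×22.99 + 0.33×40.078 + 1.33×26.982 + 2.67×28.085 + 8×15.999 = 267.494 g/mol.
Each formula unit contains 1.33 Al, equivalent to 1.33/2 = 0.6650 mol Al2O3.
M(Al2O3) = 2×26.982 + 3×15.999 = 101.961 g/mol.
Mass of Al2O3 per formula unit = 0.6650 × 101.961 = 67.804 g.
Al2O3 wt% = 67.804 / 267.494 × 100 = 25.35%.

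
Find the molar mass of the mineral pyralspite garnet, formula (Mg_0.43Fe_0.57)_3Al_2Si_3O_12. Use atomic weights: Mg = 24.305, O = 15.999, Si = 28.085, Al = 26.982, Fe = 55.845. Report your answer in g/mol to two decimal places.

457.06 g/mol

The formula mass is the sum 1.29×24.305 + 1.71×55.845 + 2×26.982 + 3×28.085 + 12×15.999.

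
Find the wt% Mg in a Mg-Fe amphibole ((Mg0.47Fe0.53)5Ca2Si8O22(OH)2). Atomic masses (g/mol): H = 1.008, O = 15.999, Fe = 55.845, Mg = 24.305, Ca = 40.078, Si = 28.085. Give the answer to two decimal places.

M((Mg0.47Fe0.53)5Ca2Si8O22(OH)2) = 895.934 g/mol.
Mg contributes 2.35 × 24.305 = 57.117 g per mole.
57.117/895.934 = 0.0638 → 6.38%.

6.38 mass %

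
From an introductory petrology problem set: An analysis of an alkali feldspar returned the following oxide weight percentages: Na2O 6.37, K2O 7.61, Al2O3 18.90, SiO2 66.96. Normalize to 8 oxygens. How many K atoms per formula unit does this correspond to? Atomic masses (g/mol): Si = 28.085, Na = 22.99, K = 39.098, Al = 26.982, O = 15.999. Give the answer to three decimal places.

Na2O (M=61.979): mol = 0.10278; Na = 0.20556, O = 0.10278.
K2O (M=94.195): mol = 0.08079; K = 0.16158, O = 0.08079.
Al2O3 (M=101.961): mol = 0.18536; Al = 0.37072, O = 0.55608.
SiO2 (M=60.083): mol = 1.11446; Si = 1.11446, O = 2.22892.
ΣO = 2.96857; factor = 8/ΣO = 2.69490.
K apfu = 0.16158 × 2.69490 = 0.435.

0.435 K apfu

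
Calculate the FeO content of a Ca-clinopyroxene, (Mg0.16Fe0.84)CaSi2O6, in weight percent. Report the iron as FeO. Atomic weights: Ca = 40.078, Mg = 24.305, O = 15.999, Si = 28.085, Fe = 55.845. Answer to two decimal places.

Molar mass of (Mg0.16Fe0.84)CaSi2O6 = 0.16×24.305 + 0.84×55.845 + 1×40.078 + 2×28.085 + 6×15.999 = 243.041 g/mol.
Each formula unit contains 0.84 Fe, equivalent to 0.84/1 = 0.8400 mol FeO.
M(FeO) = 1×55.845 + 1×15.999 = 71.844 g/mol.
Mass of FeO per formula unit = 0.8400 × 71.844 = 60.349 g.
FeO wt% = 60.349 / 243.041 × 100 = 24.83%.

24.83 wt%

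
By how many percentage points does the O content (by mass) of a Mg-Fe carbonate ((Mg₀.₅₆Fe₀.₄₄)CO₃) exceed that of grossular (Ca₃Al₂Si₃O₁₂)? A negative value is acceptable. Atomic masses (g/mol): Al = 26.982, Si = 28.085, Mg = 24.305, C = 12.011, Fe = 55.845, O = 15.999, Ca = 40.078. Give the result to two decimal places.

6.26 percentage points

First mineral: 47.997 g O in 98.191 g formula = 48.88 wt% O.
Second mineral: 191.988 g O in 450.441 g formula = 42.62 wt% O.
48.88% − 42.62% gives a difference of 6.26 percentage points.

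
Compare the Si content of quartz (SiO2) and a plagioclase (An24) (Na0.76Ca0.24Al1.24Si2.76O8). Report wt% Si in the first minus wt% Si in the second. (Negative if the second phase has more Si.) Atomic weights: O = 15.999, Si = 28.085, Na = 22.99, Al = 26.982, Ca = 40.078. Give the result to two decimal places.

17.61 percentage points

Si in SiO2: molar mass 60.083 g/mol; 1×28.085 = 28.085 g → 46.74 wt%.
Si in Na0.76Ca0.24Al1.24Si2.76O8: molar mass 266.055 g/mol; 2.76×28.085 = 77.515 g → 29.13 wt%.
Difference = 46.74 − 29.13 = 17.61 percentage points.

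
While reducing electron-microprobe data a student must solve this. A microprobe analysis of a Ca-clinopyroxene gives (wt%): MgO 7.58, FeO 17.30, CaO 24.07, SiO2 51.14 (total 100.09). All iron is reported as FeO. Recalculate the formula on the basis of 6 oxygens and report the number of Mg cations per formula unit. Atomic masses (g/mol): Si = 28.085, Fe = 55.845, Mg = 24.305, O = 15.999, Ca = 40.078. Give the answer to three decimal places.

7.58 wt% MgO ÷ 40.304 g/mol = 0.18807 mol, giving 0.18807 Mg and 0.18807 O.
17.30 wt% FeO ÷ 71.844 g/mol = 0.24080 mol, giving 0.24080 Fe and 0.24080 O.
24.07 wt% CaO ÷ 56.077 g/mol = 0.42923 mol, giving 0.42923 Ca and 0.42923 O.
51.14 wt% SiO2 ÷ 60.083 g/mol = 0.85116 mol, giving 0.85116 Si and 1.70232 O.
Oxygen sums to 2.56042; scaling by 6/2.56042 = 2.34337 puts the formula on 6 O.
Mg: 0.18807 × 2.34337 = 0.441 atoms per formula unit.

0.441 Mg apfu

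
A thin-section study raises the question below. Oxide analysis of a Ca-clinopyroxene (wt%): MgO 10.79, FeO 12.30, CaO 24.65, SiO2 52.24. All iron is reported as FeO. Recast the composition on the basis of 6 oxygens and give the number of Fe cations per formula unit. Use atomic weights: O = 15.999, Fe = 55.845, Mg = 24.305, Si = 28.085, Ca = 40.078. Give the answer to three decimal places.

10.79 wt% MgO ÷ 40.304 g/mol = 0.26772 mol, giving 0.26772 Mg and 0.26772 O.
12.30 wt% FeO ÷ 71.844 g/mol = 0.17120 mol, giving 0.17120 Fe and 0.17120 O.
24.65 wt% CaO ÷ 56.077 g/mol = 0.43957 mol, giving 0.43957 Ca and 0.43957 O.
52.24 wt% SiO2 ÷ 60.083 g/mol = 0.86946 mol, giving 0.86946 Si and 1.73892 O.
Oxygen sums to 2.61741; scaling by 6/2.61741 = 2.29234 puts the formula on 6 O.
Fe: 0.17120 × 2.29234 = 0.392 atoms per formula unit.

0.392 Fe apfu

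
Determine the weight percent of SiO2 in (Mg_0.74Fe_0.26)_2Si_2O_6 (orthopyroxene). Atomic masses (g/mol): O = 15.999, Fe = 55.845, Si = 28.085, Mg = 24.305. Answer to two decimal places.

55.33 wt%

Formula mass = 217.175 g/mol.
2 Si → 2.0000 mol SiO2 per formula unit; M(SiO2) = 60.083, so SiO2 mass = 120.166 g.
120.166/217.175 × 100 = 55.33 wt%.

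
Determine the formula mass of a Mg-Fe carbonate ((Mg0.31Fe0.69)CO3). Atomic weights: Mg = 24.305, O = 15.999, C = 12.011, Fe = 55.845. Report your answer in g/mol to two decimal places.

106.08 g/mol

M = 0.31*24.305 + 0.69*55.845 + 1*12.011 + 3*15.999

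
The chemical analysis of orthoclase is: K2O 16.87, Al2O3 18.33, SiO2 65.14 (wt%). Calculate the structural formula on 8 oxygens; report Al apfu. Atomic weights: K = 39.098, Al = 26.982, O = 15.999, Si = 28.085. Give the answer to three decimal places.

0.996 Al apfu

K2O: 16.87/94.195 = 0.17910 mol → 0.35820 mol K, 0.17910 mol O.
Al2O3: 18.33/101.961 = 0.17977 mol → 0.35954 mol Al, 0.53931 mol O.
SiO2: 65.14/60.083 = 1.08417 mol → 1.08417 mol Si, 2.16834 mol O.
Total oxygen = 2.88675 mol. Normalization factor = 8/2.88675 = 2.77128.
Al per 8 O = 0.35954 × 2.77128 = 0.996.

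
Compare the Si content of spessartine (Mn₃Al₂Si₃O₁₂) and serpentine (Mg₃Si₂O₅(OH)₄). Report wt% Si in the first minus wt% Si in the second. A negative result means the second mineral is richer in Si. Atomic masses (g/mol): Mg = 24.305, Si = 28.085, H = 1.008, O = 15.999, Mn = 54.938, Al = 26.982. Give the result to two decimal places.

First mineral: 84.255 g Si in 495.021 g formula = 17.02 wt% Si.
Second mineral: 56.170 g Si in 277.108 g formula = 20.27 wt% Si.
17.02% − 20.27% gives a difference of -3.25 percentage points.

-3.25 percentage points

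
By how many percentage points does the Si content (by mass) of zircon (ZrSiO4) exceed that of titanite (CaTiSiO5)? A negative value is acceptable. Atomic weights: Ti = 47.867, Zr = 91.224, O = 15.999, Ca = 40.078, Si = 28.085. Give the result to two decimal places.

Si in ZrSiO4: molar mass 183.305 g/mol; 1×28.085 = 28.085 g → 15.32 wt%.
Si in CaTiSiO5: molar mass 196.025 g/mol; 1×28.085 = 28.085 g → 14.33 wt%.
Difference = 15.32 − 14.33 = 0.99 percentage points.

0.99 percentage points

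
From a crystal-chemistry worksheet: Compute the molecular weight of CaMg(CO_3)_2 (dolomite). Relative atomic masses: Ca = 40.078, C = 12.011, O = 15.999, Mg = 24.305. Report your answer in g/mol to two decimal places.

184.40 g/mol

M = 1×40.078 + 1×24.305 + 2×12.011 + 6×15.999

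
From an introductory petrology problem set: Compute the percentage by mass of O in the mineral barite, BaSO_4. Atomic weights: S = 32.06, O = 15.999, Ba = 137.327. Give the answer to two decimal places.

27.42 weight percent

M(BaSO_4) = 233.383 g/mol.
O contributes 4 × 15.999 = 63.996 g per mole.
63.996/233.383 = 0.2742 → 27.42%.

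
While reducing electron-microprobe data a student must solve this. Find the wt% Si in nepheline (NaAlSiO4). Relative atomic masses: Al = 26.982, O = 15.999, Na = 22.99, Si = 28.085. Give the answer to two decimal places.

19.77 wt%

M(NaAlSiO4) = 142.053 g/mol.
Si contributes 1 × 28.085 = 28.085 g per mole.
28.085/142.053 = 0.1977 → 19.77%.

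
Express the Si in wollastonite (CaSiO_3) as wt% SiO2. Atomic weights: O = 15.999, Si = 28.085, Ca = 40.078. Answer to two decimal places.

51.72 wt%

Molar mass of CaSiO_3 = 1·40.078 + 1·28.085 + 3·15.999 = 116.160 g/mol.
Each formula unit contains 1 Si, equivalent to 1/1 = 1.0000 mol SiO2.
M(SiO2) = 1×28.085 + 2×15.999 = 60.083 g/mol.
Mass of SiO2 per formula unit = 1.0000 × 60.083 = 60.083 g.
SiO2 wt% = 60.083 / 116.160 × 100 = 51.72%.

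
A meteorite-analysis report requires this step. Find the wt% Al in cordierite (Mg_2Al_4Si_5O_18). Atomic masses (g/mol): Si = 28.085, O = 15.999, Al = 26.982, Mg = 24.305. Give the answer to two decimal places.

18.45 weight percent

Formula mass = 2×24.305 + 4×26.982 + 5×28.085 + 18×15.999 = 584.945 g/mol, of which 107.928 g is Al.
So Al makes up 107.928/584.945 = 0.1845 of the mass, i.e. 18.45%.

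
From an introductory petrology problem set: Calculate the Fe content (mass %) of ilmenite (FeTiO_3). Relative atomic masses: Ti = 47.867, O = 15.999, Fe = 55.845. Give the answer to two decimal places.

M(FeTiO_3) = 151.709 g/mol.
Fe contributes 1 × 55.845 = 55.845 g per mole.
55.845/151.709 = 0.3681 → 36.81%.

36.81 mass %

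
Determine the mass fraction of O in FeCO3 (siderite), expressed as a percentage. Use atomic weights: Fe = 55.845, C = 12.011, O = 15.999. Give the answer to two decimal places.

Formula mass = 1·55.845 + 1·12.011 + 3·15.999 = 115.853 g/mol, of which 47.997 g is O.
So O makes up 47.997/115.853 = 0.4143 of the mass, i.e. 41.43%.

41.43 weight percent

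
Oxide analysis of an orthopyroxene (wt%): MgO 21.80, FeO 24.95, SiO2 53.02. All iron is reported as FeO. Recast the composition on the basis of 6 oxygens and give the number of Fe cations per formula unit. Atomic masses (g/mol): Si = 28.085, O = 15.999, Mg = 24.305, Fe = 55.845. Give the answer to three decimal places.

0.785 Fe apfu

MgO (M=40.304): mol = 0.54089; Mg = 0.54089, O = 0.54089.
FeO (M=71.844): mol = 0.34728; Fe = 0.34728, O = 0.34728.
SiO2 (M=60.083): mol = 0.88245; Si = 0.88245, O = 1.76490.
ΣO = 2.65307; factor = 6/ΣO = 2.26153.
Fe apfu = 0.34728 × 2.26153 = 0.785.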